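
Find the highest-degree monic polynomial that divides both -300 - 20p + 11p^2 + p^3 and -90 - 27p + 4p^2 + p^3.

-30 + p + p^2

Apply the Euclidean algorithm:
  p^3 + 11p^2 - 20p - 300 = (p^3 + 4p^2 - 27p - 90) + (7p^2 + 7p - 210)
  p^3 + 4p^2 - 27p - 90 = ((1/7)p + 3/7)(7p^2 + 7p - 210) + (0)
Last nonzero remainder: 7p^2 + 7p - 210. Dividing through by 7 gives the monic gcd p^2 + p - 30.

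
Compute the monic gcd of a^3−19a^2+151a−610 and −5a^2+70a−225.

By polynomial division,
  a^3−19a^2+151a−610 = (−(1/5)a+1)(−5a^2+70a−225) + (36a−385)
  −5a^2+70a−225 = (−(5/36)a+595/1296)(36a−385) + (−62525/1296)
  36a−385 = (−(46656/62525)a+99792/12505)(−62525/1296) + (0)
The last nonzero remainder is the constant −62525/1296, so the polynomials are coprime and gcd = 1.

1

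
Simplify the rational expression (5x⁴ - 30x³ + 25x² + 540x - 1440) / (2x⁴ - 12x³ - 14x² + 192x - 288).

(5x² - 35x + 120)/(2x² - 14x + 24)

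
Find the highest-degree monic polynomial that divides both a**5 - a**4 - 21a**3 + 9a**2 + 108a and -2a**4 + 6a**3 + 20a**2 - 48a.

Euclidean algorithm in ℚ[a]:
  a**5 - a**4 - 21a**3 + 9a**2 + 108a = (-(1/2)a - 1)(-2a**4 + 6a**3 + 20a**2 - 48a) + (-5a**3 + 5a**2 + 60a)
  -2a**4 + 6a**3 + 20a**2 - 48a = ((2/5)a - 4/5)(-5a**3 + 5a**2 + 60a) + (0)
Last nonzero remainder: -5a**3 + 5a**2 + 60a. Dividing through by -5 gives the monic gcd a**3 - a**2 - 12a.

a**3 - a**2 - 12a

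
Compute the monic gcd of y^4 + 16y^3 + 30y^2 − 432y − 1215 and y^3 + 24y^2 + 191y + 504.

Apply the Euclidean algorithm:
  y^4 + 16y^3 + 30y^2 − 432y − 1215 = (y − 8)(y^3 + 24y^2 + 191y + 504) + (31y^2 + 592y + 2817)
  y^3 + 24y^2 + 191y + 504 = ((1/31)y + 152/961)(31y^2 + 592y + 2817) + ((6240/961)y + 56160/961)
  31y^2 + 592y + 2817 = ((29791/6240)y + 300793/6240)((6240/961)y + 56160/961) + (0)
Last nonzero remainder: (6240/961)y + 56160/961. Dividing through by 6240/961 gives the monic gcd y + 9.

y + 9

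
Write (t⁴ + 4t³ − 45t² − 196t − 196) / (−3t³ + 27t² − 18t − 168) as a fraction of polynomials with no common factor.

(−t² − 9t − 14)/(3t − 12)

By polynomial division,
  t⁴ + 4t³ − 45t² − 196t − 196 = (−(1/3)t − 13/3)(−3t³ + 27t² − 18t − 168) + (66t² − 330t − 924)
  −3t³ + 27t² − 18t − 168 = (−(1/22)t + 2/11)(66t² − 330t − 924) + (0)
Last nonzero remainder: 66t² − 330t − 924. Dividing through by 66 gives the monic gcd t² − 5t − 14.
Cancel t² − 5t − 14 from numerator and denominator to get the reduced form.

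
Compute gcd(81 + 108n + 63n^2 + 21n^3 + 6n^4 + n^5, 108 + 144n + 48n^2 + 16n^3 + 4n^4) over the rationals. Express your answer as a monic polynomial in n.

Euclidean algorithm in ℚ[n]:
  n^5 + 6n^4 + 21n^3 + 63n^2 + 108n + 81 = ((1/4)n + 1/2)(4n^4 + 16n^3 + 48n^2 + 144n + 108) + (n^3 + 3n^2 + 9n + 27)
  4n^4 + 16n^3 + 48n^2 + 144n + 108 = (4n + 4)(n^3 + 3n^2 + 9n + 27) + (0)
The last nonzero remainder n^3 + 3n^2 + 9n + 27 is already monic.

27 + 9n + 3n^2 + n^3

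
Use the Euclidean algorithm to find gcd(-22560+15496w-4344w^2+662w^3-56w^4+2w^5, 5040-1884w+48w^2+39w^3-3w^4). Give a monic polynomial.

-240+124w-20w^2+w^3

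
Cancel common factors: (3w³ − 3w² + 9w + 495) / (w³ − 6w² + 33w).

(3w + 15)/(w)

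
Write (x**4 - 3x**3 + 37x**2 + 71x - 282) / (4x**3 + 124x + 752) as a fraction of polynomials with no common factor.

By polynomial division,
  x**4 - 3x**3 + 37x**2 + 71x - 282 = ((1/4)x - 3/4)(4x**3 + 124x + 752) + (6x**2 - 24x + 282)
  4x**3 + 124x + 752 = ((2/3)x + 8/3)(6x**2 - 24x + 282) + (0)
Last nonzero remainder: 6x**2 - 24x + 282. Dividing through by 6 gives the monic gcd x**2 - 4x + 47.
Cancel x**2 - 4x + 47 from numerator and denominator to get the reduced form.

(x**2 + x - 6)/(4x + 16)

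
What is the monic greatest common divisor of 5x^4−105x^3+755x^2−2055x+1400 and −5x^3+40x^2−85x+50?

Apply the Euclidean algorithm:
  5x^4−105x^3+755x^2−2055x+1400 = (−x+13)(−5x^3+40x^2−85x+50) + (150x^2−900x+750)
  −5x^3+40x^2−85x+50 = (−(1/30)x+1/15)(150x^2−900x+750) + (0)
Last nonzero remainder: 150x^2−900x+750. Dividing through by 150 gives the monic gcd x^2−6x+5.

x^2−6x+5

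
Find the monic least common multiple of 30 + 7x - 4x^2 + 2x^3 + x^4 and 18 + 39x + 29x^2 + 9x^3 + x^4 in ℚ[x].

Apply the Euclidean algorithm:
  x^4 + 2x^3 - 4x^2 + 7x + 30 = (x^4 + 9x^3 + 29x^2 + 39x + 18) + (-7x^3 - 33x^2 - 32x + 12)
  x^4 + 9x^3 + 29x^2 + 39x + 18 = (-(1/7)x - 30/49)(-7x^3 - 33x^2 - 32x + 12) + ((207/49)x^2 + (1035/49)x + 1242/49)
  -7x^3 - 33x^2 - 32x + 12 = (-(343/207)x + 98/207)((207/49)x^2 + (1035/49)x + 1242/49) + (0)
Last nonzero remainder: (207/49)x^2 + (1035/49)x + 1242/49. Dividing through by 207/49 gives the monic gcd x^2 + 5x + 6.
Then lcm(f, g) = f·g / gcd(f, g); expanding and making the result monic gives the answer.

90 + 141x + 46x^2 - 3x^3 + 7x^4 + 6x^5 + x^6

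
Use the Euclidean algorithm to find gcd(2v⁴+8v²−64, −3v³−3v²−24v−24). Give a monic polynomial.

v²+8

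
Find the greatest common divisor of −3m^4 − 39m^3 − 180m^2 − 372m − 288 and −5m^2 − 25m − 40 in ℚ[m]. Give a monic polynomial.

m^2 + 5m + 8

Repeated division with remainder:
  −3m^4 − 39m^3 − 180m^2 − 372m − 288 = ((3/5)m^2 + (24/5)m + 36/5)(−5m^2 − 25m − 40) + (0)
Last nonzero remainder: −5m^2 − 25m − 40. Dividing through by −5 gives the monic gcd m^2 + 5m + 8.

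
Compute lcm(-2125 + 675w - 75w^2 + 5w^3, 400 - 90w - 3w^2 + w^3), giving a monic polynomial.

34000 - 11650w + 1045w^2 + 25w^3 - 13w^4 + w^5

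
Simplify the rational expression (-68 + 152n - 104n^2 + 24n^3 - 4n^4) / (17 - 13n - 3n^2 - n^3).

Euclidean algorithm in ℚ[n]:
  -4n^4 + 24n^3 - 104n^2 + 152n - 68 = (4n - 36)(-n^3 - 3n^2 - 13n + 17) + (-160n^2 - 384n + 544)
  -n^3 - 3n^2 - 13n + 17 = ((1/160)n + 3/800)(-160n^2 - 384n + 544) + (-(374/25)n + 374/25)
  -160n^2 - 384n + 544 = ((2000/187)n + 400/11)(-(374/25)n + 374/25) + (0)
Last nonzero remainder: -(374/25)n + 374/25. Dividing through by -374/25 gives the monic gcd n - 1.
Cancel n - 1 from numerator and denominator to get the reduced form.

(-68 + 84n - 20n^2 + 4n^3)/(17 + 4n + n^2)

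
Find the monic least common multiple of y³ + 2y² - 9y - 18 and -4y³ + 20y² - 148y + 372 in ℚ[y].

Repeated division with remainder:
  y³ + 2y² - 9y - 18 = (-1/4)(-4y³ + 20y² - 148y + 372) + (7y² - 46y + 75)
  -4y³ + 20y² - 148y + 372 = (-(4/7)y - 44/49)(7y² - 46y + 75) + (-(7176/49)y + 21528/49)
  7y² - 46y + 75 = (-(343/7176)y + 1225/7176)(-(7176/49)y + 21528/49) + (0)
Last nonzero remainder: -(7176/49)y + 21528/49. Dividing through by -7176/49 gives the monic gcd y - 3.
Then lcm(f, g) = f·g / gcd(f, g); expanding and making the result monic gives the answer.

y⁵ + 18y³ + 62y² - 243y - 558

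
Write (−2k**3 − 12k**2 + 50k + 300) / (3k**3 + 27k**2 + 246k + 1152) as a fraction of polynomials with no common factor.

(−2k**2 + 50)/(3k**2 + 9k + 192)

Euclidean algorithm in ℚ[k]:
  −2k**3 − 12k**2 + 50k + 300 = (−2/3)(3k**3 + 27k**2 + 246k + 1152) + (6k**2 + 214k + 1068)
  3k**3 + 27k**2 + 246k + 1152 = ((1/2)k − 40/3)(6k**2 + 214k + 1068) + ((7696/3)k + 15392)
  6k**2 + 214k + 1068 = ((9/3848)k + 267/3848)((7696/3)k + 15392) + (0)
Last nonzero remainder: (7696/3)k + 15392. Dividing through by 7696/3 gives the monic gcd k + 6.
Cancel k + 6 from numerator and denominator to get the reduced form.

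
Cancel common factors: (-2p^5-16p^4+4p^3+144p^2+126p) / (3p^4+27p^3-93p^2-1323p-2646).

(-2p^3+4p^2+6p)/(3p^2-3p-126)

Euclidean algorithm in ℚ[p]:
  -2p^5-16p^4+4p^3+144p^2+126p = (-(2/3)p+2/3)(3p^4+27p^3-93p^2-1323p-2646) + (-76p^3-676p^2-756p+1764)
  3p^4+27p^3-93p^2-1323p-2646 = (-(3/76)p-3/722)(-76p^3-676p^2-756p+1764) + (-(45360/361)p^2-(453600/361)p-952560/361)
  -76p^3-676p^2-756p+1764 = ((6859/11340)p-361/540)(-(45360/361)p^2-(453600/361)p-952560/361) + (0)
Last nonzero remainder: -(45360/361)p^2-(453600/361)p-952560/361. Dividing through by -45360/361 gives the monic gcd p^2+10p+21.
Cancel p^2+10p+21 from numerator and denominator to get the reduced form.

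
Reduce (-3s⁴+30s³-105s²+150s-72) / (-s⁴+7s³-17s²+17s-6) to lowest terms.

(3s-12)/(s-1)

Repeated division with remainder:
  -3s⁴+30s³-105s²+150s-72 = (3)(-s⁴+7s³-17s²+17s-6) + (9s³-54s²+99s-54)
  -s⁴+7s³-17s²+17s-6 = (-(1/9)s+1/9)(9s³-54s²+99s-54) + (0)
Last nonzero remainder: 9s³-54s²+99s-54. Dividing through by 9 gives the monic gcd s³-6s²+11s-6.
Cancel s³-6s²+11s-6 from numerator and denominator to get the reduced form.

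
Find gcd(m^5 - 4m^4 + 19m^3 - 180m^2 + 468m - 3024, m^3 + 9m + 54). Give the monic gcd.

m^2 - 3m + 18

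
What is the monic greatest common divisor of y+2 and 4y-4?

1

Apply the Euclidean algorithm:
  y+2 = (1/4)(4y-4) + (3)
  4y-4 = ((4/3)y-4/3)(3) + (0)
The last nonzero remainder is the constant 3, so the polynomials are coprime and gcd = 1.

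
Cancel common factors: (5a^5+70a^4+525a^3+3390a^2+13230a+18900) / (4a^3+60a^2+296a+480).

Euclidean algorithm in ℚ[a]:
  5a^5+70a^4+525a^3+3390a^2+13230a+18900 = ((5/4)a^2-(5/4)a+115/2)(4a^3+60a^2+296a+480) + (-290a^2-3190a-8700)
  4a^3+60a^2+296a+480 = (-(2/145)a-8/145)(-290a^2-3190a-8700) + (0)
Last nonzero remainder: -290a^2-3190a-8700. Dividing through by -290 gives the monic gcd a^2+11a+30.
Cancel a^2+11a+30 from numerator and denominator to get the reduced form.

(5a^3+15a^2+210a+630)/(4a+16)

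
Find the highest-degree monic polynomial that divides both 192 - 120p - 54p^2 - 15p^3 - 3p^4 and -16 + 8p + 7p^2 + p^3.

Repeated division with remainder:
  -3p^4 - 15p^3 - 54p^2 - 120p + 192 = (-3p + 6)(p^3 + 7p^2 + 8p - 16) + (-72p^2 - 216p + 288)
  p^3 + 7p^2 + 8p - 16 = (-(1/72)p - 1/18)(-72p^2 - 216p + 288) + (0)
Last nonzero remainder: -72p^2 - 216p + 288. Dividing through by -72 gives the monic gcd p^2 + 3p - 4.

-4 + 3p + p^2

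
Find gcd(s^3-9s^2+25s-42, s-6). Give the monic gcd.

s-6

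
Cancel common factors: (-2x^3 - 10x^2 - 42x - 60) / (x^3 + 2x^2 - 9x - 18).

(-2x^2 - 6x - 30)/(x^2 - 9)

By polynomial division,
  -2x^3 - 10x^2 - 42x - 60 = (-2)(x^3 + 2x^2 - 9x - 18) + (-6x^2 - 60x - 96)
  x^3 + 2x^2 - 9x - 18 = (-(1/6)x + 4/3)(-6x^2 - 60x - 96) + (55x + 110)
  -6x^2 - 60x - 96 = (-(6/55)x - 48/55)(55x + 110) + (0)
Last nonzero remainder: 55x + 110. Dividing through by 55 gives the monic gcd x + 2.
Cancel x + 2 from numerator and denominator to get the reduced form.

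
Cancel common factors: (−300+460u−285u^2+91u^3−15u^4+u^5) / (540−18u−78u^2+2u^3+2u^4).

(−20+20u−7u^2+u^3)/(36+18u+2u^2)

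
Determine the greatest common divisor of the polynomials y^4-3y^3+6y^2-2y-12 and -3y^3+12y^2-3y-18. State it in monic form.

y^2-y-2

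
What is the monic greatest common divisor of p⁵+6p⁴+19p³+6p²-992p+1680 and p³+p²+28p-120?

Apply the Euclidean algorithm:
  p⁵+6p⁴+19p³+6p²-992p+1680 = (p²+5p-14)(p³+p²+28p-120) + (0)
The last nonzero remainder p³+p²+28p-120 is already monic.

p³+p²+28p-120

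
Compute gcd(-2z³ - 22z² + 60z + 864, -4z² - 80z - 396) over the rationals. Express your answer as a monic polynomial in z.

By polynomial division,
  -2z³ - 22z² + 60z + 864 = ((1/2)z - 9/2)(-4z² - 80z - 396) + (-102z - 918)
  -4z² - 80z - 396 = ((2/51)z + 22/51)(-102z - 918) + (0)
Last nonzero remainder: -102z - 918. Dividing through by -102 gives the monic gcd z + 9.

z + 9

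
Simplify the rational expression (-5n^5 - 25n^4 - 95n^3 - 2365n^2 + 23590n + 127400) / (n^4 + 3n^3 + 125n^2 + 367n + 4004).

(-5n^3 - 35n^2 + 290n + 1400)/(n^2 + 5n + 44)

Euclidean algorithm in ℚ[n]:
  -5n^5 - 25n^4 - 95n^3 - 2365n^2 + 23590n + 127400 = (-5n - 10)(n^4 + 3n^3 + 125n^2 + 367n + 4004) + (560n^3 + 720n^2 + 47280n + 167440)
  n^4 + 3n^3 + 125n^2 + 367n + 4004 = ((1/560)n + 3/980)(560n^3 + 720n^2 + 47280n + 167440) + ((1880/49)n^2 - (3760/49)n + 24440/7)
  560n^3 + 720n^2 + 47280n + 167440 = ((686/47)n + 2254/47)((1880/49)n^2 - (3760/49)n + 24440/7) + (0)
Last nonzero remainder: (1880/49)n^2 - (3760/49)n + 24440/7. Dividing through by 1880/49 gives the monic gcd n^2 - 2n + 91.
Cancel n^2 - 2n + 91 from numerator and denominator to get the reduced form.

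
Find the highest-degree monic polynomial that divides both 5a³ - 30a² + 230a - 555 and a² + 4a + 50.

By polynomial division,
  5a³ - 30a² + 230a - 555 = (5a - 50)(a² + 4a + 50) + (180a + 1945)
  a² + 4a + 50 = ((1/180)a - 49/1296)(180a + 1945) + (160105/1296)
  180a + 1945 = ((46656/32021)a + 504144/32021)(160105/1296) + (0)
The last nonzero remainder is the constant 160105/1296, so the polynomials are coprime and gcd = 1.

1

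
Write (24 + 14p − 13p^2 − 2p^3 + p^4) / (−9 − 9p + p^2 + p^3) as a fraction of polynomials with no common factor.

Apply the Euclidean algorithm:
  p^4 − 2p^3 − 13p^2 + 14p + 24 = (p − 3)(p^3 + p^2 − 9p − 9) + (−p^2 − 4p − 3)
  p^3 + p^2 − 9p − 9 = (−p + 3)(−p^2 − 4p − 3) + (0)
Last nonzero remainder: −p^2 − 4p − 3. Dividing through by −1 gives the monic gcd p^2 + 4p + 3.
Cancel p^2 + 4p + 3 from numerator and denominator to get the reduced form.

(8 − 6p + p^2)/(−3 + p)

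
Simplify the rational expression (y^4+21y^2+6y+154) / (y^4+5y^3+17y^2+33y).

(y^2-2y+14)/(y^2+3y)

Repeated division with remainder:
  y^4+21y^2+6y+154 = (y^4+5y^3+17y^2+33y) + (-5y^3+4y^2-27y+154)
  y^4+5y^3+17y^2+33y = (-(1/5)y-29/25)(-5y^3+4y^2-27y+154) + ((406/25)y^2+(812/25)y+4466/25)
  -5y^3+4y^2-27y+154 = (-(125/406)y+25/29)((406/25)y^2+(812/25)y+4466/25) + (0)
Last nonzero remainder: (406/25)y^2+(812/25)y+4466/25. Dividing through by 406/25 gives the monic gcd y^2+2y+11.
Cancel y^2+2y+11 from numerator and denominator to get the reduced form.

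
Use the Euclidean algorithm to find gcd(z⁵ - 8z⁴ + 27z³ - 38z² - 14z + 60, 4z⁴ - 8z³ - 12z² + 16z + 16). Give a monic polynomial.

z² - z - 2

By polynomial division,
  z⁵ - 8z⁴ + 27z³ - 38z² - 14z + 60 = ((1/4)z - 3/2)(4z⁴ - 8z³ - 12z² + 16z + 16) + (18z³ - 60z² + 6z + 84)
  4z⁴ - 8z³ - 12z² + 16z + 16 = ((2/9)z + 8/27)(18z³ - 60z² + 6z + 84) + ((40/9)z² - (40/9)z - 80/9)
  18z³ - 60z² + 6z + 84 = ((81/20)z - 189/20)((40/9)z² - (40/9)z - 80/9) + (0)
Last nonzero remainder: (40/9)z² - (40/9)z - 80/9. Dividing through by 40/9 gives the monic gcd z² - z - 2.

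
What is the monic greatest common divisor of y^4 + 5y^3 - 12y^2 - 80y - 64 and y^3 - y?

Euclidean algorithm in ℚ[y]:
  y^4 + 5y^3 - 12y^2 - 80y - 64 = (y + 5)(y^3 - y) + (-11y^2 - 75y - 64)
  y^3 - y = (-(1/11)y + 75/121)(-11y^2 - 75y - 64) + ((4800/121)y + 4800/121)
  -11y^2 - 75y - 64 = (-(1331/4800)y - 121/75)((4800/121)y + 4800/121) + (0)
Last nonzero remainder: (4800/121)y + 4800/121. Dividing through by 4800/121 gives the monic gcd y + 1.

y + 1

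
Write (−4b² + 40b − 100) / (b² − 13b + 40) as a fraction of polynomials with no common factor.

(−4b + 20)/(b − 8)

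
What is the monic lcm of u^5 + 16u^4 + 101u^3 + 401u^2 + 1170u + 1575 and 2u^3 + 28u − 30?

u^6 + 15u^5 + 85u^4 + 300u^3 + 769u^2 + 405u − 1575

Apply the Euclidean algorithm:
  u^5 + 16u^4 + 101u^3 + 401u^2 + 1170u + 1575 = ((1/2)u^2 + 8u + 87/2)(2u^3 + 28u − 30) + (192u^2 + 192u + 2880)
  2u^3 + 28u − 30 = ((1/96)u − 1/96)(192u^2 + 192u + 2880) + (0)
Last nonzero remainder: 192u^2 + 192u + 2880. Dividing through by 192 gives the monic gcd u^2 + u + 15.
Then lcm(f, g) = f·g / gcd(f, g); expanding and making the result monic gives the answer.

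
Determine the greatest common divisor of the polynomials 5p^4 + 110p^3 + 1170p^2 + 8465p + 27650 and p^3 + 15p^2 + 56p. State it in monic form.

Apply the Euclidean algorithm:
  5p^4 + 110p^3 + 1170p^2 + 8465p + 27650 = (5p + 35)(p^3 + 15p^2 + 56p) + (365p^2 + 6505p + 27650)
  p^3 + 15p^2 + 56p = ((1/365)p - 206/26645)(365p^2 + 6505p + 27650) + ((162740/5329)p + 1139180/5329)
  365p^2 + 6505p + 27650 = ((389017/32548)p + 26645/206)((162740/5329)p + 1139180/5329) + (0)
Last nonzero remainder: (162740/5329)p + 1139180/5329. Dividing through by 162740/5329 gives the monic gcd p + 7.

p + 7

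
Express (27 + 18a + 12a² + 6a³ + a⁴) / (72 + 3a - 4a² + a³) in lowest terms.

(9 + 3a + 3a² + a³)/(24 - 7a + a²)

Repeated division with remainder:
  a⁴ + 6a³ + 12a² + 18a + 27 = (a + 10)(a³ - 4a² + 3a + 72) + (49a² - 84a - 693)
  a³ - 4a² + 3a + 72 = ((1/49)a - 16/343)(49a² - 84a - 693) + ((648/49)a + 1944/49)
  49a² - 84a - 693 = ((2401/648)a - 3773/216)((648/49)a + 1944/49) + (0)
Last nonzero remainder: (648/49)a + 1944/49. Dividing through by 648/49 gives the monic gcd a + 3.
Cancel a + 3 from numerator and denominator to get the reduced form.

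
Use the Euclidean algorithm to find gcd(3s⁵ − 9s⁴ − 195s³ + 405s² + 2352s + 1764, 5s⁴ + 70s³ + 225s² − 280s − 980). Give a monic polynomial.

By polynomial division,
  3s⁵ − 9s⁴ − 195s³ + 405s² + 2352s + 1764 = ((3/5)s − 51/5)(5s⁴ + 70s³ + 225s² − 280s − 980) + (384s³ + 2868s² + 84s − 8232)
  5s⁴ + 70s³ + 225s² − 280s − 980 = ((5/384)s + 1045/12288)(384s³ + 2868s² + 84s − 8232) + (−(20475/1024)s² − (184275/1024)s − 143325/512)
  384s³ + 2868s² + 84s − 8232 = (−(131072/6825)s + 28672/975)(−(20475/1024)s² − (184275/1024)s − 143325/512) + (0)
Last nonzero remainder: −(20475/1024)s² − (184275/1024)s − 143325/512. Dividing through by −20475/1024 gives the monic gcd s² + 9s + 14.

s² + 9s + 14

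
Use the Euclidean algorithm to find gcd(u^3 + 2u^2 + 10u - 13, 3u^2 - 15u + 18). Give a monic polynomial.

1

Apply the Euclidean algorithm:
  u^3 + 2u^2 + 10u - 13 = ((1/3)u + 7/3)(3u^2 - 15u + 18) + (39u - 55)
  3u^2 - 15u + 18 = ((1/13)u - 140/507)(39u - 55) + (1426/507)
  39u - 55 = ((19773/1426)u - 27885/1426)(1426/507) + (0)
The last nonzero remainder is the constant 1426/507, so the polynomials are coprime and gcd = 1.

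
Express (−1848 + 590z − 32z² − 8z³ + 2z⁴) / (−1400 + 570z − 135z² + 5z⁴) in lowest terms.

(66 − 14z + 2z²)/(50 − 15z + 5z²)

By polynomial division,
  2z⁴ − 8z³ − 32z² + 590z − 1848 = (2/5)(5z⁴ − 135z² + 570z − 1400) + (−8z³ + 22z² + 362z − 1288)
  5z⁴ − 135z² + 570z − 1400 = (−(5/8)z − 55/32)(−8z³ + 22z² + 362z − 1288) + ((2065/16)z² + (6195/16)z − 14455/4)
  −8z³ + 22z² + 362z − 1288 = (−(128/2065)z + 736/2065)((2065/16)z² + (6195/16)z − 14455/4) + (0)
Last nonzero remainder: (2065/16)z² + (6195/16)z − 14455/4. Dividing through by 2065/16 gives the monic gcd z² + 3z − 28.
Cancel z² + 3z − 28 from numerator and denominator to get the reduced form.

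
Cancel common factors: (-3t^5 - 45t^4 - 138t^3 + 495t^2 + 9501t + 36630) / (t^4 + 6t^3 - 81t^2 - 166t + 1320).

By polynomial division,
  -3t^5 - 45t^4 - 138t^3 + 495t^2 + 9501t + 36630 = (-3t - 27)(t^4 + 6t^3 - 81t^2 - 166t + 1320) + (-219t^3 - 2190t^2 + 8979t + 72270)
  t^4 + 6t^3 - 81t^2 - 166t + 1320 = (-(1/219)t + 4/219)(-219t^3 - 2190t^2 + 8979t + 72270) + (0)
Last nonzero remainder: -219t^3 - 2190t^2 + 8979t + 72270. Dividing through by -219 gives the monic gcd t^3 + 10t^2 - 41t - 330.
Cancel t^3 + 10t^2 - 41t - 330 from numerator and denominator to get the reduced form.

(-3t^2 - 15t - 111)/(t - 4)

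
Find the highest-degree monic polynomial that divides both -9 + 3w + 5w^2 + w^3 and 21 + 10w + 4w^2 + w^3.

3 + w

Euclidean algorithm in ℚ[w]:
  w^3 + 5w^2 + 3w - 9 = (w^3 + 4w^2 + 10w + 21) + (w^2 - 7w - 30)
  w^3 + 4w^2 + 10w + 21 = (w + 11)(w^2 - 7w - 30) + (117w + 351)
  w^2 - 7w - 30 = ((1/117)w - 10/117)(117w + 351) + (0)
Last nonzero remainder: 117w + 351. Dividing through by 117 gives the monic gcd w + 3.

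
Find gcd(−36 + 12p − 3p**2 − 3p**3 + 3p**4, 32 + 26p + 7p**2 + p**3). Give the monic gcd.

2 + p

By polynomial division,
  3p**4 − 3p**3 − 3p**2 + 12p − 36 = (3p − 24)(p**3 + 7p**2 + 26p + 32) + (87p**2 + 540p + 732)
  p**3 + 7p**2 + 26p + 32 = ((1/87)p + 23/2523)(87p**2 + 540p + 732) + ((10650/841)p + 21300/841)
  87p**2 + 540p + 732 = ((24389/3550)p + 51301/1775)((10650/841)p + 21300/841) + (0)
Last nonzero remainder: (10650/841)p + 21300/841. Dividing through by 10650/841 gives the monic gcd p + 2.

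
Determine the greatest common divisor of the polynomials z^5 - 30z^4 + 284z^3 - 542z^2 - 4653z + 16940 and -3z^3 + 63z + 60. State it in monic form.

Euclidean algorithm in ℚ[z]:
  z^5 - 30z^4 + 284z^3 - 542z^2 - 4653z + 16940 = (-(1/3)z^2 + 10z - 305/3)(-3z^3 + 63z + 60) + (-1152z^2 + 1152z + 23040)
  -3z^3 + 63z + 60 = ((1/384)z + 1/384)(-1152z^2 + 1152z + 23040) + (0)
Last nonzero remainder: -1152z^2 + 1152z + 23040. Dividing through by -1152 gives the monic gcd z^2 - z - 20.

z^2 - z - 20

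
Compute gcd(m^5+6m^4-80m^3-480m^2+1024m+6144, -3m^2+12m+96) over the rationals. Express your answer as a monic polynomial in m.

Repeated division with remainder:
  m^5+6m^4-80m^3-480m^2+1024m+6144 = (-(1/3)m^3-(10/3)m^2+(8/3)m+64)(-3m^2+12m+96) + (0)
Last nonzero remainder: -3m^2+12m+96. Dividing through by -3 gives the monic gcd m^2-4m-32.

m^2-4m-32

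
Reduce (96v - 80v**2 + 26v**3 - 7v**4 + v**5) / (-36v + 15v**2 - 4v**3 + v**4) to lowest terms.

By polynomial division,
  v**5 - 7v**4 + 26v**3 - 80v**2 + 96v = (v - 3)(v**4 - 4v**3 + 15v**2 - 36v) + (-v**3 + v**2 - 12v)
  v**4 - 4v**3 + 15v**2 - 36v = (-v + 3)(-v**3 + v**2 - 12v) + (0)
Last nonzero remainder: -v**3 + v**2 - 12v. Dividing through by -1 gives the monic gcd v**3 - v**2 + 12v.
Cancel v**3 - v**2 + 12v from numerator and denominator to get the reduced form.

(8 - 6v + v**2)/(-3 + v)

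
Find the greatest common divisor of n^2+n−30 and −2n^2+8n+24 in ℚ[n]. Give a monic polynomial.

Apply the Euclidean algorithm:
  n^2+n−30 = (−1/2)(−2n^2+8n+24) + (5n−18)
  −2n^2+8n+24 = (−(2/5)n+4/25)(5n−18) + (672/25)
  5n−18 = ((125/672)n−75/112)(672/25) + (0)
The last nonzero remainder is the constant 672/25, so the polynomials are coprime and gcd = 1.

1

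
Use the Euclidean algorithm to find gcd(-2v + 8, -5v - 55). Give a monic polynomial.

Apply the Euclidean algorithm:
  -2v + 8 = (2/5)(-5v - 55) + (30)
  -5v - 55 = (-(1/6)v - 11/6)(30) + (0)
The last nonzero remainder is the constant 30, so the polynomials are coprime and gcd = 1.

1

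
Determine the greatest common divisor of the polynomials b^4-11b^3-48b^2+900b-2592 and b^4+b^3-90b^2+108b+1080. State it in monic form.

b^2-12b+36

By polynomial division,
  b^4-11b^3-48b^2+900b-2592 = (b^4+b^3-90b^2+108b+1080) + (-12b^3+42b^2+792b-3672)
  b^4+b^3-90b^2+108b+1080 = (-(1/12)b-3/8)(-12b^3+42b^2+792b-3672) + (-(33/4)b^2+99b-297)
  -12b^3+42b^2+792b-3672 = ((16/11)b+136/11)(-(33/4)b^2+99b-297) + (0)
Last nonzero remainder: -(33/4)b^2+99b-297. Dividing through by -33/4 gives the monic gcd b^2-12b+36.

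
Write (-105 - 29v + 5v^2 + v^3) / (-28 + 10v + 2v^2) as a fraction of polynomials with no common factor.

By polynomial division,
  v^3 + 5v^2 - 29v - 105 = ((1/2)v)(2v^2 + 10v - 28) + (-15v - 105)
  2v^2 + 10v - 28 = (-(2/15)v + 4/15)(-15v - 105) + (0)
Last nonzero remainder: -15v - 105. Dividing through by -15 gives the monic gcd v + 7.
Cancel v + 7 from numerator and denominator to get the reduced form.

(-15 - 2v + v^2)/(-4 + 2v)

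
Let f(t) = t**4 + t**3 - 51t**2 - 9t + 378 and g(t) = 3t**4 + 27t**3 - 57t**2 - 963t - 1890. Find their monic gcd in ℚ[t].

Repeated division with remainder:
  t**4 + t**3 - 51t**2 - 9t + 378 = (1/3)(3t**4 + 27t**3 - 57t**2 - 963t - 1890) + (-8t**3 - 32t**2 + 312t + 1008)
  3t**4 + 27t**3 - 57t**2 - 963t - 1890 = (-(3/8)t - 15/8)(-8t**3 - 32t**2 + 312t + 1008) + (0)
Last nonzero remainder: -8t**3 - 32t**2 + 312t + 1008. Dividing through by -8 gives the monic gcd t**3 + 4t**2 - 39t - 126.

t**3 + 4t**2 - 39t - 126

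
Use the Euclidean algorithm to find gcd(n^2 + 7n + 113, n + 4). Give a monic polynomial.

Euclidean algorithm in ℚ[n]:
  n^2 + 7n + 113 = (n + 3)(n + 4) + (101)
  n + 4 = ((1/101)n + 4/101)(101) + (0)
The last nonzero remainder is the constant 101, so the polynomials are coprime and gcd = 1.

1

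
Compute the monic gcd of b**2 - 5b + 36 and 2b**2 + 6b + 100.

Euclidean algorithm in ℚ[b]:
  b**2 - 5b + 36 = (1/2)(2b**2 + 6b + 100) + (-8b - 14)
  2b**2 + 6b + 100 = (-(1/4)b - 5/16)(-8b - 14) + (765/8)
  -8b - 14 = (-(64/765)b - 112/765)(765/8) + (0)
The last nonzero remainder is the constant 765/8, so the polynomials are coprime and gcd = 1.

1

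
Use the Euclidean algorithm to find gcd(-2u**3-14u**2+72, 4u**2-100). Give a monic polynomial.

1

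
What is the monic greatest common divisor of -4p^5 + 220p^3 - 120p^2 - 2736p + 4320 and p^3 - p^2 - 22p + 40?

By polynomial division,
  -4p^5 + 220p^3 - 120p^2 - 2736p + 4320 = (-4p^2 - 4p + 128)(p^3 - p^2 - 22p + 40) + (80p^2 + 240p - 800)
  p^3 - p^2 - 22p + 40 = ((1/80)p - 1/20)(80p^2 + 240p - 800) + (0)
Last nonzero remainder: 80p^2 + 240p - 800. Dividing through by 80 gives the monic gcd p^2 + 3p - 10.

p^2 + 3p - 10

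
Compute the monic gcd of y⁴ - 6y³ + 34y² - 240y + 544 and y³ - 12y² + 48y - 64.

By polynomial division,
  y⁴ - 6y³ + 34y² - 240y + 544 = (y + 6)(y³ - 12y² + 48y - 64) + (58y² - 464y + 928)
  y³ - 12y² + 48y - 64 = ((1/58)y - 2/29)(58y² - 464y + 928) + (0)
Last nonzero remainder: 58y² - 464y + 928. Dividing through by 58 gives the monic gcd y² - 8y + 16.

y² - 8y + 16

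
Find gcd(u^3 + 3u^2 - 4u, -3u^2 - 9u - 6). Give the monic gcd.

Repeated division with remainder:
  u^3 + 3u^2 - 4u = (-(1/3)u)(-3u^2 - 9u - 6) + (-6u)
  -3u^2 - 9u - 6 = ((1/2)u + 3/2)(-6u) + (-6)
  -6u = (u)(-6) + (0)
The last nonzero remainder is the constant -6, so the polynomials are coprime and gcd = 1.

1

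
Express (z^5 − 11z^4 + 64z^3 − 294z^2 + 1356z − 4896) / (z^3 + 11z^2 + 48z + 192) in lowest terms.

(z^3 − 14z^2 + 82z − 204)/(z + 8)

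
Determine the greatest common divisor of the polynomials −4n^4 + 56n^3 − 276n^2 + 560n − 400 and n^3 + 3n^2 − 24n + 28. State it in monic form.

Apply the Euclidean algorithm:
  −4n^4 + 56n^3 − 276n^2 + 560n − 400 = (−4n + 68)(n^3 + 3n^2 − 24n + 28) + (−576n^2 + 2304n − 2304)
  n^3 + 3n^2 − 24n + 28 = (−(1/576)n − 7/576)(−576n^2 + 2304n − 2304) + (0)
Last nonzero remainder: −576n^2 + 2304n − 2304. Dividing through by −576 gives the monic gcd n^2 − 4n + 4.

n^2 − 4n + 4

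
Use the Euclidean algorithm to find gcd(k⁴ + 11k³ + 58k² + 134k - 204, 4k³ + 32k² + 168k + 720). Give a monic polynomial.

Euclidean algorithm in ℚ[k]:
  k⁴ + 11k³ + 58k² + 134k - 204 = ((1/4)k + 3/4)(4k³ + 32k² + 168k + 720) + (-8k² - 172k - 744)
  4k³ + 32k² + 168k + 720 = (-(1/2)k + 27/4)(-8k² - 172k - 744) + (957k + 5742)
  -8k² - 172k - 744 = (-(8/957)k - 124/957)(957k + 5742) + (0)
Last nonzero remainder: 957k + 5742. Dividing through by 957 gives the monic gcd k + 6.

k + 6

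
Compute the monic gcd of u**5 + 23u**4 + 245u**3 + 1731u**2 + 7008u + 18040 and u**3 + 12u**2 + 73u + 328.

u**2 + 4u + 41

Apply the Euclidean algorithm:
  u**5 + 23u**4 + 245u**3 + 1731u**2 + 7008u + 18040 = (u**2 + 11u + 40)(u**3 + 12u**2 + 73u + 328) + (120u**2 + 480u + 4920)
  u**3 + 12u**2 + 73u + 328 = ((1/120)u + 1/15)(120u**2 + 480u + 4920) + (0)
Last nonzero remainder: 120u**2 + 480u + 4920. Dividing through by 120 gives the monic gcd u**2 + 4u + 41.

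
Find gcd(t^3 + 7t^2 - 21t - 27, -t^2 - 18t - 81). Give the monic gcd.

t + 9

Euclidean algorithm in ℚ[t]:
  t^3 + 7t^2 - 21t - 27 = (-t + 11)(-t^2 - 18t - 81) + (96t + 864)
  -t^2 - 18t - 81 = (-(1/96)t - 3/32)(96t + 864) + (0)
Last nonzero remainder: 96t + 864. Dividing through by 96 gives the monic gcd t + 9.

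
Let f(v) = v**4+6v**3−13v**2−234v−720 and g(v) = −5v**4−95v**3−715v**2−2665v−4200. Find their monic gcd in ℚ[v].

v**3+12v**2+59v+120

Apply the Euclidean algorithm:
  v**4+6v**3−13v**2−234v−720 = (−1/5)(−5v**4−95v**3−715v**2−2665v−4200) + (−13v**3−156v**2−767v−1560)
  −5v**4−95v**3−715v**2−2665v−4200 = ((5/13)v+35/13)(−13v**3−156v**2−767v−1560) + (0)
Last nonzero remainder: −13v**3−156v**2−767v−1560. Dividing through by −13 gives the monic gcd v**3+12v**2+59v+120.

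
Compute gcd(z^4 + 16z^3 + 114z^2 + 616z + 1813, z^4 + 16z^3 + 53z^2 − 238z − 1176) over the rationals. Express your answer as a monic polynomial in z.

z^2 + 14z + 49

Apply the Euclidean algorithm:
  z^4 + 16z^3 + 114z^2 + 616z + 1813 = (z^4 + 16z^3 + 53z^2 − 238z − 1176) + (61z^2 + 854z + 2989)
  z^4 + 16z^3 + 53z^2 − 238z − 1176 = ((1/61)z^2 + (2/61)z − 24/61)(61z^2 + 854z + 2989) + (0)
Last nonzero remainder: 61z^2 + 854z + 2989. Dividing through by 61 gives the monic gcd z^2 + 14z + 49.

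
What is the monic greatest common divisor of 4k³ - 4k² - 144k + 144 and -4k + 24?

k - 6

Euclidean algorithm in ℚ[k]:
  4k³ - 4k² - 144k + 144 = (-k² - 5k + 6)(-4k + 24) + (0)
Last nonzero remainder: -4k + 24. Dividing through by -4 gives the monic gcd k - 6.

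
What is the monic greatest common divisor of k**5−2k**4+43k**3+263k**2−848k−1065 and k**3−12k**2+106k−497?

Euclidean algorithm in ℚ[k]:
  k**5−2k**4+43k**3+263k**2−848k−1065 = (k**2+10k+57)(k**3−12k**2+106k−497) + (384k**2−1920k+27264)
  k**3−12k**2+106k−497 = ((1/384)k−7/384)(384k**2−1920k+27264) + (0)
Last nonzero remainder: 384k**2−1920k+27264. Dividing through by 384 gives the monic gcd k**2−5k+71.

k**2−5k+71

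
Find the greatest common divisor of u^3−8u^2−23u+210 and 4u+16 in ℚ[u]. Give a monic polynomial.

1

By polynomial division,
  u^3−8u^2−23u+210 = ((1/4)u^2−3u+25/4)(4u+16) + (110)
  4u+16 = ((2/55)u+8/55)(110) + (0)
The last nonzero remainder is the constant 110, so the polynomials are coprime and gcd = 1.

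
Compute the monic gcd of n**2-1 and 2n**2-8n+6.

n-1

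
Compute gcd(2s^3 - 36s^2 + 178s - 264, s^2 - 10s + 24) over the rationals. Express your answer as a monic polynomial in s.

Euclidean algorithm in ℚ[s]:
  2s^3 - 36s^2 + 178s - 264 = (2s - 16)(s^2 - 10s + 24) + (-30s + 120)
  s^2 - 10s + 24 = (-(1/30)s + 1/5)(-30s + 120) + (0)
Last nonzero remainder: -30s + 120. Dividing through by -30 gives the monic gcd s - 4.

s - 4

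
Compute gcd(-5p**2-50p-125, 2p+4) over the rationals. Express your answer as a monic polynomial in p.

Repeated division with remainder:
  -5p**2-50p-125 = (-(5/2)p-20)(2p+4) + (-45)
  2p+4 = (-(2/45)p-4/45)(-45) + (0)
The last nonzero remainder is the constant -45, so the polynomials are coprime and gcd = 1.

1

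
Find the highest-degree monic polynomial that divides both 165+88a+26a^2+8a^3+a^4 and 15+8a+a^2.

15+8a+a^2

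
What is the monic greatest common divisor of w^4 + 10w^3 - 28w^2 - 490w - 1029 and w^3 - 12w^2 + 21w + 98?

Euclidean algorithm in ℚ[w]:
  w^4 + 10w^3 - 28w^2 - 490w - 1029 = (w + 22)(w^3 - 12w^2 + 21w + 98) + (215w^2 - 1050w - 3185)
  w^3 - 12w^2 + 21w + 98 = ((1/215)w - 306/9245)(215w^2 - 1050w - 3185) + ((1960/1849)w - 13720/1849)
  215w^2 - 1050w - 3185 = ((79507/392)w + 24037/56)((1960/1849)w - 13720/1849) + (0)
Last nonzero remainder: (1960/1849)w - 13720/1849. Dividing through by 1960/1849 gives the monic gcd w - 7.

w - 7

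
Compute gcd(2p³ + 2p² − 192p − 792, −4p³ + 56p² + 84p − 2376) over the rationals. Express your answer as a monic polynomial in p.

Euclidean algorithm in ℚ[p]:
  2p³ + 2p² − 192p − 792 = (−1/2)(−4p³ + 56p² + 84p − 2376) + (30p² − 150p − 1980)
  −4p³ + 56p² + 84p − 2376 = (−(2/15)p + 6/5)(30p² − 150p − 1980) + (0)
Last nonzero remainder: 30p² − 150p − 1980. Dividing through by 30 gives the monic gcd p² − 5p − 66.

p² − 5p − 66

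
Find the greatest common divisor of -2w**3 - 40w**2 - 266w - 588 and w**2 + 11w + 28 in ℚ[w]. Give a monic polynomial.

Euclidean algorithm in ℚ[w]:
  -2w**3 - 40w**2 - 266w - 588 = (-2w - 18)(w**2 + 11w + 28) + (-12w - 84)
  w**2 + 11w + 28 = (-(1/12)w - 1/3)(-12w - 84) + (0)
Last nonzero remainder: -12w - 84. Dividing through by -12 gives the monic gcd w + 7.

w + 7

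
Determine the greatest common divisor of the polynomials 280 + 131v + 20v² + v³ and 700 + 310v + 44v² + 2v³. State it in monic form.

35 + 12v + v²

Apply the Euclidean algorithm:
  v³ + 20v² + 131v + 280 = (1/2)(2v³ + 44v² + 310v + 700) + (-2v² - 24v - 70)
  2v³ + 44v² + 310v + 700 = (-v - 10)(-2v² - 24v - 70) + (0)
Last nonzero remainder: -2v² - 24v - 70. Dividing through by -2 gives the monic gcd v² + 12v + 35.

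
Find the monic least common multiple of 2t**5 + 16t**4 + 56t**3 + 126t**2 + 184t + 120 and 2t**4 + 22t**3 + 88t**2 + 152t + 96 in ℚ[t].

t**6 + 12t**5 + 60t**4 + 175t**3 + 344t**2 + 428t + 240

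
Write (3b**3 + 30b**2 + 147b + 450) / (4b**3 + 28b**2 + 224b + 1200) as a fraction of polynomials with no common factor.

Apply the Euclidean algorithm:
  3b**3 + 30b**2 + 147b + 450 = (3/4)(4b**3 + 28b**2 + 224b + 1200) + (9b**2 - 21b - 450)
  4b**3 + 28b**2 + 224b + 1200 = ((4/9)b + 112/27)(9b**2 - 21b - 450) + ((4600/9)b + 9200/3)
  9b**2 - 21b - 450 = ((81/4600)b - 27/184)((4600/9)b + 9200/3) + (0)
Last nonzero remainder: (4600/9)b + 9200/3. Dividing through by 4600/9 gives the monic gcd b + 6.
Cancel b + 6 from numerator and denominator to get the reduced form.

(3b**2 + 12b + 75)/(4b**2 + 4b + 200)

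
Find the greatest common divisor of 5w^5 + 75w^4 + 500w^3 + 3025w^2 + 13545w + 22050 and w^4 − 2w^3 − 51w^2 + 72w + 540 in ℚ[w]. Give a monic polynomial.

w^2 + 9w + 18

Euclidean algorithm in ℚ[w]:
  5w^5 + 75w^4 + 500w^3 + 3025w^2 + 13545w + 22050 = (5w + 85)(w^4 − 2w^3 − 51w^2 + 72w + 540) + (925w^3 + 7000w^2 + 4725w − 23850)
  w^4 − 2w^3 − 51w^2 + 72w + 540 = ((1/925)w − 354/34225)(925w^3 + 7000w^2 + 4725w − 23850) + ((22308/1369)w^2 + (200772/1369)w + 401544/1369)
  925w^3 + 7000w^2 + 4725w − 23850 = ((1266325/22308)w − 1813925/22308)((22308/1369)w^2 + (200772/1369)w + 401544/1369) + (0)
Last nonzero remainder: (22308/1369)w^2 + (200772/1369)w + 401544/1369. Dividing through by 22308/1369 gives the monic gcd w^2 + 9w + 18.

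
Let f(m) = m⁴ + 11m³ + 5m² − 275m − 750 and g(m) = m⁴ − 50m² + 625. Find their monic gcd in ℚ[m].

m³ + 5m² − 25m − 125

Repeated division with remainder:
  m⁴ + 11m³ + 5m² − 275m − 750 = (m⁴ − 50m² + 625) + (11m³ + 55m² − 275m − 1375)
  m⁴ − 50m² + 625 = ((1/11)m − 5/11)(11m³ + 55m² − 275m − 1375) + (0)
Last nonzero remainder: 11m³ + 55m² − 275m − 1375. Dividing through by 11 gives the monic gcd m³ + 5m² − 25m − 125.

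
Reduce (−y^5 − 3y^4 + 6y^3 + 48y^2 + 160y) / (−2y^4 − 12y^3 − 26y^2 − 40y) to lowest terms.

(y^3 − y^2 − 2y − 40)/(2y^2 + 4y + 10)

Apply the Euclidean algorithm:
  −y^5 − 3y^4 + 6y^3 + 48y^2 + 160y = ((1/2)y − 3/2)(−2y^4 − 12y^3 − 26y^2 − 40y) + (y^3 + 29y^2 + 100y)
  −2y^4 − 12y^3 − 26y^2 − 40y = (−2y + 46)(y^3 + 29y^2 + 100y) + (−1160y^2 − 4640y)
  y^3 + 29y^2 + 100y = (−(1/1160)y − 5/232)(−1160y^2 − 4640y) + (0)
Last nonzero remainder: −1160y^2 − 4640y. Dividing through by −1160 gives the monic gcd y^2 + 4y.
Cancel y^2 + 4y from numerator and denominator to get the reduced form.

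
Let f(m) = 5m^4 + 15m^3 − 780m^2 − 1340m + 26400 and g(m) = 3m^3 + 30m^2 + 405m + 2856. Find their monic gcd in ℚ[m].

m + 8

By polynomial division,
  5m^4 + 15m^3 − 780m^2 − 1340m + 26400 = ((5/3)m − 35/3)(3m^3 + 30m^2 + 405m + 2856) + (−1105m^2 − 1375m + 59720)
  3m^3 + 30m^2 + 405m + 2856 = (−(3/1105)m − 1161/48841)(−1105m^2 − 1375m + 59720) + ((26103102/48841)m + 208824816/48841)
  −1105m^2 − 1375m + 59720 = (−(53969305/26103102)m + 364598065/26103102)((26103102/48841)m + 208824816/48841) + (0)
Last nonzero remainder: (26103102/48841)m + 208824816/48841. Dividing through by 26103102/48841 gives the monic gcd m + 8.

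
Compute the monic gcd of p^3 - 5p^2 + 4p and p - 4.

Repeated division with remainder:
  p^3 - 5p^2 + 4p = (p^2 - p)(p - 4) + (0)
The last nonzero remainder p - 4 is already monic.

p - 4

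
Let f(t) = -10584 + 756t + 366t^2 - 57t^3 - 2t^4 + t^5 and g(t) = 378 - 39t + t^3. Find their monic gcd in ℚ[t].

42 - 9t + t^2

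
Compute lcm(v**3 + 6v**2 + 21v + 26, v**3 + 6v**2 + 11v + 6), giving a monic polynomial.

v**5 + 10v**4 + 48v**3 + 128v**2 + 167v + 78

Repeated division with remainder:
  v**3 + 6v**2 + 21v + 26 = (v**3 + 6v**2 + 11v + 6) + (10v + 20)
  v**3 + 6v**2 + 11v + 6 = ((1/10)v**2 + (2/5)v + 3/10)(10v + 20) + (0)
Last nonzero remainder: 10v + 20. Dividing through by 10 gives the monic gcd v + 2.
Then lcm(f, g) = f·g / gcd(f, g); expanding and making the result monic gives the answer.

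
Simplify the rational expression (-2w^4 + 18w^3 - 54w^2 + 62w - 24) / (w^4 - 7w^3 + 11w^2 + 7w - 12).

Apply the Euclidean algorithm:
  -2w^4 + 18w^3 - 54w^2 + 62w - 24 = (-2)(w^4 - 7w^3 + 11w^2 + 7w - 12) + (4w^3 - 32w^2 + 76w - 48)
  w^4 - 7w^3 + 11w^2 + 7w - 12 = ((1/4)w + 1/4)(4w^3 - 32w^2 + 76w - 48) + (0)
Last nonzero remainder: 4w^3 - 32w^2 + 76w - 48. Dividing through by 4 gives the monic gcd w^3 - 8w^2 + 19w - 12.
Cancel w^3 - 8w^2 + 19w - 12 from numerator and denominator to get the reduced form.

(-2w + 2)/(w + 1)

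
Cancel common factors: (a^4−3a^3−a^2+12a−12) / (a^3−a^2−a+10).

(a^3−5a^2+9a−6)/(a^2−3a+5)

By polynomial division,
  a^4−3a^3−a^2+12a−12 = (a−2)(a^3−a^2−a+10) + (−2a^2+8)
  a^3−a^2−a+10 = (−(1/2)a+1/2)(−2a^2+8) + (3a+6)
  −2a^2+8 = (−(2/3)a+4/3)(3a+6) + (0)
Last nonzero remainder: 3a+6. Dividing through by 3 gives the monic gcd a+2.
Cancel a+2 from numerator and denominator to get the reduced form.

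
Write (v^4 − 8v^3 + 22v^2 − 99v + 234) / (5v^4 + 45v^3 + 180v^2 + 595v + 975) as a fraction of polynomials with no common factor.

(v^2 − 9v + 18)/(5v^2 + 40v + 75)

Euclidean algorithm in ℚ[v]:
  v^4 − 8v^3 + 22v^2 − 99v + 234 = (1/5)(5v^4 + 45v^3 + 180v^2 + 595v + 975) + (−17v^3 − 14v^2 − 218v + 39)
  5v^4 + 45v^3 + 180v^2 + 595v + 975 = (−(5/17)v − 695/289)(−17v^3 − 14v^2 − 218v + 39) + ((23760/289)v^2 + (23760/289)v + 308880/289)
  −17v^3 − 14v^2 − 218v + 39 = (−(4913/23760)v + 289/7920)((23760/289)v^2 + (23760/289)v + 308880/289) + (0)
Last nonzero remainder: (23760/289)v^2 + (23760/289)v + 308880/289. Dividing through by 23760/289 gives the monic gcd v^2 + v + 13.
Cancel v^2 + v + 13 from numerator and denominator to get the reduced form.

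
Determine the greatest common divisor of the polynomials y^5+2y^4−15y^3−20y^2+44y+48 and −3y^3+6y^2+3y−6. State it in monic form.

Apply the Euclidean algorithm:
  y^5+2y^4−15y^3−20y^2+44y+48 = (−(1/3)y^2−(4/3)y+2)(−3y^3+6y^2+3y−6) + (−30y^2+30y+60)
  −3y^3+6y^2+3y−6 = ((1/10)y−1/10)(−30y^2+30y+60) + (0)
Last nonzero remainder: −30y^2+30y+60. Dividing through by −30 gives the monic gcd y^2−y−2.

y^2−y−2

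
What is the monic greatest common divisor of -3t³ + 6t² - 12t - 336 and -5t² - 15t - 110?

1

Repeated division with remainder:
  -3t³ + 6t² - 12t - 336 = ((3/5)t - 3)(-5t² - 15t - 110) + (9t - 666)
  -5t² - 15t - 110 = (-(5/9)t - 385/9)(9t - 666) + (-28600)
  9t - 666 = (-(9/28600)t + 333/14300)(-28600) + (0)
The last nonzero remainder is the constant -28600, so the polynomials are coprime and gcd = 1.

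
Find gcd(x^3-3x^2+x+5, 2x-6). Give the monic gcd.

Apply the Euclidean algorithm:
  x^3-3x^2+x+5 = ((1/2)x^2+1/2)(2x-6) + (8)
  2x-6 = ((1/4)x-3/4)(8) + (0)
The last nonzero remainder is the constant 8, so the polynomials are coprime and gcd = 1.

1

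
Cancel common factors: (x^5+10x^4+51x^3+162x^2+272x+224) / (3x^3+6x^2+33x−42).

(x^3+7x^2+16x+16)/(3x−3)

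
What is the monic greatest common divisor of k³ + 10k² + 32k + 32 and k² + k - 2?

k + 2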